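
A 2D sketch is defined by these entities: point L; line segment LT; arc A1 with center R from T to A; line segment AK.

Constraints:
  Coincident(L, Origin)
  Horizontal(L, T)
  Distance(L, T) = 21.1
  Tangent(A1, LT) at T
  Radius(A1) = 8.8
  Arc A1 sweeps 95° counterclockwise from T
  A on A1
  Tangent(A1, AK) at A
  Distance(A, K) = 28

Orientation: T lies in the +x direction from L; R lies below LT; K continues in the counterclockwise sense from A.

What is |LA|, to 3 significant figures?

15.6

L is at the origin; LT is horizontal with |LT| = 21.1 and T on the +x side, so T = (21.1, 0.00). A1 meets LT tangentially, so RT is at right angles to LT, so R = T + (0, -8.8) = (21.1, -8.80). On A1, T sits at bearing 90° from R; a 95° counterclockwise sweep puts A at bearing 185°, so A = R + 8.8·(cos 185°, sin 185°) = (12.3, -9.57). Then |LA| = |A − L| = 15.6.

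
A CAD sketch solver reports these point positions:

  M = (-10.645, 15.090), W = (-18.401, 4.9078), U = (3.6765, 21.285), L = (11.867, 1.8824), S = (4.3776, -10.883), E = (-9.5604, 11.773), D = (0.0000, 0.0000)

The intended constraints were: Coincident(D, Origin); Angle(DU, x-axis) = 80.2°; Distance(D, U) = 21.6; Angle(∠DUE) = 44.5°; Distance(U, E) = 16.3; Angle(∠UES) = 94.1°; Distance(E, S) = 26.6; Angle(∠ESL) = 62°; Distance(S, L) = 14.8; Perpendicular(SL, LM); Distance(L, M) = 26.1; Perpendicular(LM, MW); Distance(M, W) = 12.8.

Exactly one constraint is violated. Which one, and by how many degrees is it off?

Perpendicular(LM, MW) — off by 6.90°.

D = (0.00, 0.00) ✓; DU at 80.20° ✓; |DU| = 21.60 ✓; ∠DUE = 44.50° ✓; |UE| = 16.30 ✓; ∠UES = 94.10° ✓; |ES| = 26.60 ✓; ∠ESL = 62.00° ✓; |SL| = 14.80 ✓; ∠(SL, LM) = 90.00° ✓; |LM| = 26.10 ✓; ∠(LM, MW) = 83.10° ✗; |MW| = 12.80 ✓.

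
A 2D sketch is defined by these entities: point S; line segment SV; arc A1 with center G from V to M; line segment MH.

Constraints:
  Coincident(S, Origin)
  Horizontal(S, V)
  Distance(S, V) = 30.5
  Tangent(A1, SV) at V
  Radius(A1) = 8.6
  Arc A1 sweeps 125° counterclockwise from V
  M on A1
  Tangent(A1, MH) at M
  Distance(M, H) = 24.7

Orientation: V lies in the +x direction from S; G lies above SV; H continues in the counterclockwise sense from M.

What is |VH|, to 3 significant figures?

34.5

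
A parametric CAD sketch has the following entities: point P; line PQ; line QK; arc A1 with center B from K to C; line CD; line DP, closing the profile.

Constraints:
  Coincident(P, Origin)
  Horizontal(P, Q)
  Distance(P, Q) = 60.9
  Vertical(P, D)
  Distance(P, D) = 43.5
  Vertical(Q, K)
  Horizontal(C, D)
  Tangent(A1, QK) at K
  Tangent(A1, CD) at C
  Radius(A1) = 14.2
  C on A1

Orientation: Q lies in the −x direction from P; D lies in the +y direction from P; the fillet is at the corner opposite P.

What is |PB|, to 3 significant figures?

55.1

P is at the origin; P and Q share the same y with |PQ| = 60.9 and Q on the −x side, so Q = (-60.9, 0.00). PD is vertical with |PD| = 43.5 and D on the +y side, so D = (0.00, 43.5). The virtual corner opposite P is at (-60.9, 43.5). Tangency of A1 to QK means the radius BK is perpendicular to QK and tangency of A1 to CD means the radius BC is perpendicular to CD, with radius 14.2, so the center B sits 14.2 in from both sides at B = (-46.7, 29.3). Then |PB| = |B − P| = 55.1.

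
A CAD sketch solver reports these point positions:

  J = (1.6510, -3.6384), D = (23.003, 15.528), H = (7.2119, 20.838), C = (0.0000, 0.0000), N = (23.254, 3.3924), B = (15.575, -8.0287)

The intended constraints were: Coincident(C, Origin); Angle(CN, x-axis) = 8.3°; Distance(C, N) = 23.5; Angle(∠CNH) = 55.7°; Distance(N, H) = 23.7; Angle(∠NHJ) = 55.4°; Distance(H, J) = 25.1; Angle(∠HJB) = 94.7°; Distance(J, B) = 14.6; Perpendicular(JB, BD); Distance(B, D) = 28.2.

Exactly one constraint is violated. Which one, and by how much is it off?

Distance(B, D) = 28.2 — off by 3.50.

C = (0.00, 0.00) ✓; CN at 8.300° ✓; |CN| = 23.50 ✓; ∠CNH = 55.70° ✓; |NH| = 23.70 ✓; ∠NHJ = 55.40° ✓; |HJ| = 25.10 ✓; ∠HJB = 94.70° ✓; |JB| = 14.60 ✓; ∠(JB, BD) = 90.00° ✓; |BD| = 24.70 ✗.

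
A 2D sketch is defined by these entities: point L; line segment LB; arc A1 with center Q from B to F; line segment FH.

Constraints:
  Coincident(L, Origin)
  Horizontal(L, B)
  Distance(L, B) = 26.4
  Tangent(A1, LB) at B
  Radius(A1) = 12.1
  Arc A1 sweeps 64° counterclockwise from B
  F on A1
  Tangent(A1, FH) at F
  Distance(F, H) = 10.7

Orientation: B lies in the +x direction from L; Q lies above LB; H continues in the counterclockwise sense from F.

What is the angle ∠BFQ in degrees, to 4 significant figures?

58.00°

L is at the origin; L and B share the same y with |LB| = 26.4 and B on the +x side, so B = (26.40, 0.000). Tangency of A1 to LB means the radius QB is perpendicular to LB, so Q = B + (0, 12.1) = (26.40, 12.10). On A1, B sits at bearing -90° from Q; a 64° counterclockwise sweep puts F at bearing -26°, so F = Q + 12.1·(cos -26°, sin -26°) = (37.28, 6.796). Then cos ∠BFQ = FB·FQ / (|FB||FQ|), giving 58.00°.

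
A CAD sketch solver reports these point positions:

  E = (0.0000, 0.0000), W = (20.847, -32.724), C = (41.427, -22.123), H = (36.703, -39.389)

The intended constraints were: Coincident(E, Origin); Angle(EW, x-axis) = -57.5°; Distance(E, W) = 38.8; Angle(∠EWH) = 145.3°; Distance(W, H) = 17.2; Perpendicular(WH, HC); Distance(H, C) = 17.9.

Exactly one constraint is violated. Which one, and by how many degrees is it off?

Perpendicular(WH, HC) — off by 7.50°.

E = (0.00, 0.00) ✓; EW at -57.50° ✓; |EW| = 38.80 ✓; ∠EWH = 145.3° ✓; |WH| = 17.20 ✓; ∠(WH, HC) = 97.50° ✗; |HC| = 17.90 ✓.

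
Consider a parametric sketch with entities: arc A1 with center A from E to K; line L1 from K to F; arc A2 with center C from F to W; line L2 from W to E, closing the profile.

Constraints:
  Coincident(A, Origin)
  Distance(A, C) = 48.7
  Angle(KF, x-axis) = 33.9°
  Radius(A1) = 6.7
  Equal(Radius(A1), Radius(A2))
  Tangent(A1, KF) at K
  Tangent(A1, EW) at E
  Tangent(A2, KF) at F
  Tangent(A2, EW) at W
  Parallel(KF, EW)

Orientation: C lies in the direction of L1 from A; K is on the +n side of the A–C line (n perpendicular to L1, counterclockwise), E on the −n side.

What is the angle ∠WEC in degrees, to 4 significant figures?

7.833°

The slot axis is L1's direction at 33.9°, so u = (cos 33.9°, sin 33.9°) = (0.8300, 0.5577) and n = (−sin 33.9°, cos 33.9°) = (-0.5577, 0.8300). A is at the origin and C lies 48.7 along u from A, so C = 48.7·u = (40.42, 27.16). Tangency of A1 to both parallel lines with radius 6.7 puts K and E at A ± 6.7·n: K = (-3.737, 5.561), E = (3.737, -5.561). Equal radii place F and W the same way about C: F = C + 6.7·n = (36.68, 32.72), W = C − 6.7·n = (44.16, 21.60). Then cos ∠WEC = EW·EC / (|EW||EC|), giving 7.833°.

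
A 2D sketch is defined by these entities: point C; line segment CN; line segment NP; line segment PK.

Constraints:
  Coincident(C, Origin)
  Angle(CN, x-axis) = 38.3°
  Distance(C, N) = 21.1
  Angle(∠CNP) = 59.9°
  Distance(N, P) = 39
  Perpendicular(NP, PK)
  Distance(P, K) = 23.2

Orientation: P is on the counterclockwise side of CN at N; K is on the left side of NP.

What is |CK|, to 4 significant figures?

28.85

C is at the origin; CN runs at 38.3° with length 21.1, so N = 21.1·(cos 38.3°, sin 38.3°) = (16.56, 13.08). ∠CNP = 59.9°, so NP runs at 38.3° + (180° − 59.9°) = 158.4° from the x-axis; with |NP| = 39.0, P = N + 39.0·(cos 158.4°, sin 158.4°) = (-19.70, 27.43). The perpendicularity gives PK at right angles to NP; with |PK| = 23.2 on the left of NP, K = P + 23.2·(-0.3681, -0.9298) = (-28.24, 5.863). Then |CK| = |K − C| = 28.85.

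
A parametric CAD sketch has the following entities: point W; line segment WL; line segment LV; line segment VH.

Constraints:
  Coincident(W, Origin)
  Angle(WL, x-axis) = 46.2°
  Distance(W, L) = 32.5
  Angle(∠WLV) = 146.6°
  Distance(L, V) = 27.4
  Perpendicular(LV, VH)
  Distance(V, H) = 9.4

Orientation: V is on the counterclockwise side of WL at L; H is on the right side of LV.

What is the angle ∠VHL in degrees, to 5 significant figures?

71.065°

W is at the origin; WL runs at 46.2° with length 32.5, so L = 32.5·(cos 46.2°, sin 46.2°) = (22.495, 23.457). ∠WLV = 146.6°, so LV runs at 46.2° + (180° − 146.6°) = 79.600° from the x-axis; with |LV| = 27.4, V = L + 27.4·(cos 79.600°, sin 79.600°) = (27.441, 50.407). The perpendicularity gives VH at right angles to LV; with |VH| = 9.4 on the right of LV, H = V + 9.4·(0.98357, -0.18052) = (36.686, 48.710). Then cos ∠VHL = HV·HL / (|HV||HL|), giving 71.065°.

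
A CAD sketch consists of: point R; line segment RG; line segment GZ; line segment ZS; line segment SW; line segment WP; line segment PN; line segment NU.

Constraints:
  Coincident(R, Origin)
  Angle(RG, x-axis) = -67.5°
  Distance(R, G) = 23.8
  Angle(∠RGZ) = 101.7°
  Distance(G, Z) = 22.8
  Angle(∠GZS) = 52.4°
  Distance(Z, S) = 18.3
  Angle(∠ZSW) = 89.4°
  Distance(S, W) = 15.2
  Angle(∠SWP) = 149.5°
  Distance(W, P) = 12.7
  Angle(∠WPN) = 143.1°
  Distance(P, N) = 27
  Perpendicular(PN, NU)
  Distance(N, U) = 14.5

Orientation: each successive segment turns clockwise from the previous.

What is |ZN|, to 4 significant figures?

38.61

R is at the origin; RG runs at -67.5° with length 23.8, so G = (9.108, -21.99). ∠RGZ = 101.7° gives GZ at -145.8° from the x-axis; with |GZ| = 22.8, Z = (-9.750, -34.80). ∠GZS = 52.4° gives ZS at 86.60° from the x-axis; with |ZS| = 18.3, S = (-8.664, -16.54). ∠ZSW = 89.4° gives SW at -4.000° from the x-axis; with |SW| = 15.2, W = (6.499, -17.60). ∠SWP = 149.5° gives WP at -34.50° from the x-axis; with |WP| = 12.7, P = (16.97, -24.79). ∠WPN = 143.1° gives PN at -71.40° from the x-axis; with |PN| = 27.0, N = (25.58, -50.38). Then |ZN| = |N − Z| = 38.61.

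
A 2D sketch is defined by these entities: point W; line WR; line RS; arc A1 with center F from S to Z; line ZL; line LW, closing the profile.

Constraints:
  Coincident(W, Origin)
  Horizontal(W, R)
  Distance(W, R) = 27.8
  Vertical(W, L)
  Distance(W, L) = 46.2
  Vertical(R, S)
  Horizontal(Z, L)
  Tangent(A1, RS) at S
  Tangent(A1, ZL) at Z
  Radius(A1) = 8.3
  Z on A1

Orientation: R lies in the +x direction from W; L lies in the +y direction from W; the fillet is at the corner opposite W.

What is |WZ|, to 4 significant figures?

50.15

W is at the origin; WR is horizontal with |WR| = 27.8 and R on the +x side, so R = (27.80, 0.000). W and L share the same x with |WL| = 46.2 and L on the +y side, so L = (0.000, 46.20). The virtual corner opposite W is at (27.80, 46.20). Since A1 is tangent to RS there, FS ⟂ RS and the tangent condition forces FZ to be normal to ZL, with radius 8.3, so the center F sits 8.3 in from both sides at F = (19.50, 37.90). That places the tangent points at S = (27.80, 37.90) on RS and Z = (19.50, 46.20) on ZL. Then |WZ| = |Z − W| = 50.15.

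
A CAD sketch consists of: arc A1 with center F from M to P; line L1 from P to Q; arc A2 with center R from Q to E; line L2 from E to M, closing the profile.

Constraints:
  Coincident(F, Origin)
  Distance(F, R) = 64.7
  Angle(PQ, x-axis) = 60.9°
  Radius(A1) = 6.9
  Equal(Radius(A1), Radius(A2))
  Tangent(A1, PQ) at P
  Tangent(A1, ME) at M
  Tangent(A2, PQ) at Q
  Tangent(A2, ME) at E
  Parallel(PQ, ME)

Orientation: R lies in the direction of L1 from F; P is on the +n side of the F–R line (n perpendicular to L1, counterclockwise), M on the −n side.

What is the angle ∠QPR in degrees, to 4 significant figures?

6.087°

The slot axis is L1's direction at 60.9°, so u = (cos 60.9°, sin 60.9°) = (0.4863, 0.8738) and n = (−sin 60.9°, cos 60.9°) = (-0.8738, 0.4863). F is at the origin and R lies 64.7 along u from F, so R = 64.7·u = (31.47, 56.53). Tangency of A1 to both parallel lines with radius 6.9 puts P and M at F ± 6.9·n: P = (-6.029, 3.356), M = (6.029, -3.356). Equal radii place Q and E the same way about R: Q = R + 6.9·n = (25.44, 59.89), E = R − 6.9·n = (37.49, 53.18). Then cos ∠QPR = PQ·PR / (|PQ||PR|), giving 6.087°.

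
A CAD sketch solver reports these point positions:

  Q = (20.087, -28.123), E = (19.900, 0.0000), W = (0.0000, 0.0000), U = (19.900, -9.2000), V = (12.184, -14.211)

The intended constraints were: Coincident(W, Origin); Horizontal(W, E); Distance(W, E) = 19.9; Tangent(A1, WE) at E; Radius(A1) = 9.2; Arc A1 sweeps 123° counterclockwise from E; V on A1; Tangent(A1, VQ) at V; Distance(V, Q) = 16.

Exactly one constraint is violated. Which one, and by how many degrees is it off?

Tangent(A1, VQ) at V — off by 3.40°.

W = (0.00, 0.00) ✓; W.y = 0.00, E.y = 0.00 ✓; |WE| = 19.90 ✓; ∠(UE, EW) = 90.00° ✓; |UE| = 9.200 ✓; bearing(U→V) − bearing(U→E) = 123.0° ✓; |UV| = 9.200 ✓; ∠(UV, VQ) = 93.40° ✗; |VQ| = 16.00 ✓.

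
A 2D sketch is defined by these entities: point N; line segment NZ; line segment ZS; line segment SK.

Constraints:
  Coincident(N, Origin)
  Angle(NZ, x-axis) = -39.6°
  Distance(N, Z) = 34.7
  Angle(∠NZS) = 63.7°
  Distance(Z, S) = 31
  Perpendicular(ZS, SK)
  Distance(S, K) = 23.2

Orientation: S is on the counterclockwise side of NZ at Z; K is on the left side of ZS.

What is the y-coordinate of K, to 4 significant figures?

13.39

∠NZS = 63.7°, so ZS runs at -39.6° + (180° − 63.7°) = 76.70° from the x-axis; with |ZS| = 31.0, S = Z + 31.0·(cos 76.70°, sin 76.70°) = (33.87, 8.050). ZS ⟂ SK; with |SK| = 23.2 on the left of ZS, K = S + 23.2·(-0.9732, 0.2300) = (11.29, 13.39). So K.y = 13.39.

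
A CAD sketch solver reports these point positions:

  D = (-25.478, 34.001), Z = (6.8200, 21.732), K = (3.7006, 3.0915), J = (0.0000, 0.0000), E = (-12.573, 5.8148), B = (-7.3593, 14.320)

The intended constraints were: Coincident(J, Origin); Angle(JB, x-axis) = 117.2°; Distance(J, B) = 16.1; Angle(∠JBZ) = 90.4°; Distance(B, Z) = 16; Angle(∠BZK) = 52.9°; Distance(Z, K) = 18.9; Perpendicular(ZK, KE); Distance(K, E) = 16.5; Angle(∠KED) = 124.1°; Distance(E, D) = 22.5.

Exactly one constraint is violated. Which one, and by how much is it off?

Distance(E, D) = 22.5 — off by 8.50.

J = (0.00, 0.00) ✓; JB at 117.2° ✓; |JB| = 16.10 ✓; ∠JBZ = 90.40° ✓; |BZ| = 16.00 ✓; ∠BZK = 52.90° ✓; |ZK| = 18.90 ✓; ∠(ZK, KE) = 90.00° ✓; |KE| = 16.50 ✓; ∠KED = 124.1° ✓; |ED| = 31.00 ✗.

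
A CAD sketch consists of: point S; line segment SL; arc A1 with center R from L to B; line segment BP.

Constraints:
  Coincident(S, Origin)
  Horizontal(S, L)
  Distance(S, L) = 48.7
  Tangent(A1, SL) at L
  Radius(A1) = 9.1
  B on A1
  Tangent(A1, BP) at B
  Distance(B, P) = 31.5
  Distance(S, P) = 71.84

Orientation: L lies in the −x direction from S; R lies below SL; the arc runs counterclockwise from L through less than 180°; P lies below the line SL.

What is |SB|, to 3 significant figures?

58.4

Checks: |RB| = 9.100 ✓; ∠(RB, BP) = 90.00° ✓; |BP| = 31.50 ✓; |SP| = 71.84 ✓.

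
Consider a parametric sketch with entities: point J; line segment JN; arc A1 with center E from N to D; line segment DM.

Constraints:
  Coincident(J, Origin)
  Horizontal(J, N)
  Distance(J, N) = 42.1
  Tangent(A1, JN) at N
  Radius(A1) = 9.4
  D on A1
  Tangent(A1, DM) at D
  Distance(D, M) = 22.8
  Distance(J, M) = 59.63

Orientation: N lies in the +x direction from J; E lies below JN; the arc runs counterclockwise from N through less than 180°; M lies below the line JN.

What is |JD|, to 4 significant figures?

38.24

Checks: |JN| = 42.10 ✓; |ED| = 9.400 ✓; ∠(ED, DM) = 90.00° ✓; |DM| = 22.80 ✓; |JM| = 59.63 ✓.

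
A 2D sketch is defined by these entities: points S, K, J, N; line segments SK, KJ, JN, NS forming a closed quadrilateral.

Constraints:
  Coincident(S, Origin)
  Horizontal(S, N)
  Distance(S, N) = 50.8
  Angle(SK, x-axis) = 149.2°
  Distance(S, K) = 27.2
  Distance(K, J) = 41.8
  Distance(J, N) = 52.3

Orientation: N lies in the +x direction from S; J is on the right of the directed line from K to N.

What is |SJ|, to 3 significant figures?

19.3

Checks: |KJ| = 41.80 ✓; |JN| = 52.30 ✓.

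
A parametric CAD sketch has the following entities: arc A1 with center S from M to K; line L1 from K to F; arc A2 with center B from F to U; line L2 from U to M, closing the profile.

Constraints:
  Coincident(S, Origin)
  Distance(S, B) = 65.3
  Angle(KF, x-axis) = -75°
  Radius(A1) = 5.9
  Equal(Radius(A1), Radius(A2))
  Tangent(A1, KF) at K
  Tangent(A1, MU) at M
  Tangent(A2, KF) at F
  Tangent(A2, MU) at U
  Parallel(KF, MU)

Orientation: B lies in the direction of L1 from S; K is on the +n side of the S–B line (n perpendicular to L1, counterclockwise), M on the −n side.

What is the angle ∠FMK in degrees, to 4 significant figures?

79.76°

The slot axis is L1's direction at -75.0°, so u = (cos -75.0°, sin -75.0°) = (0.2588, -0.9659) and n = (−sin -75.0°, cos -75.0°) = (0.9659, 0.2588). S is at the origin and B lies 65.3 along u from S, so B = 65.3·u = (16.90, -63.07). Tangency of A1 to both parallel lines with radius 5.9 puts K and M at S ± 5.9·n: K = (5.699, 1.527), M = (-5.699, -1.527). Equal radii place F and U the same way about B: F = B + 5.9·n = (22.60, -61.55), U = B − 5.9·n = (11.20, -64.60). Then cos ∠FMK = MF·MK / (|MF||MK|), giving 79.76°.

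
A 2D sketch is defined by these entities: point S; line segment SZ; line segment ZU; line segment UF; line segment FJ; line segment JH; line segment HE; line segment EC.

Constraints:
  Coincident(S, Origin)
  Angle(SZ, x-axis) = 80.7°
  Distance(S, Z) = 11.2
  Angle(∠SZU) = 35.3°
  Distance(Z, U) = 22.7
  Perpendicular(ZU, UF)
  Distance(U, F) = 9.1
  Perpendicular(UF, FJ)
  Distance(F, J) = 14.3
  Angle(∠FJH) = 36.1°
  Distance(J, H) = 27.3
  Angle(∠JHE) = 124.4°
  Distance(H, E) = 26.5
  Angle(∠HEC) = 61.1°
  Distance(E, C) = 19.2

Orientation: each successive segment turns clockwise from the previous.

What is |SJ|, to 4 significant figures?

2.730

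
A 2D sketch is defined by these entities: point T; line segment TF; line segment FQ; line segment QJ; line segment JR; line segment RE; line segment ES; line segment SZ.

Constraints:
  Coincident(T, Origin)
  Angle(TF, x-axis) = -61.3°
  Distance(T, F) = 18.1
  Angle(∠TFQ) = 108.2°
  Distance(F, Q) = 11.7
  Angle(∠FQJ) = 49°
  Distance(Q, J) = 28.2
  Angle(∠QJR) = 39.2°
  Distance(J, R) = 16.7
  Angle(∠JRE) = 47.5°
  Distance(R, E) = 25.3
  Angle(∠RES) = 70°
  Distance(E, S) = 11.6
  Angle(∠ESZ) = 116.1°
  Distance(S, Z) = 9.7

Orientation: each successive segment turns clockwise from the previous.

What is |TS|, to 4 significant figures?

12.30

∠JRE = 47.5° gives RE at -177.4° from the x-axis; with |RE| = 25.3, E = (-15.65, -9.304). ∠RES = 70.0° gives ES at 72.60° from the x-axis; with |ES| = 11.6, S = (-12.18, 1.765). Then |TS| = |S − T| = 12.30.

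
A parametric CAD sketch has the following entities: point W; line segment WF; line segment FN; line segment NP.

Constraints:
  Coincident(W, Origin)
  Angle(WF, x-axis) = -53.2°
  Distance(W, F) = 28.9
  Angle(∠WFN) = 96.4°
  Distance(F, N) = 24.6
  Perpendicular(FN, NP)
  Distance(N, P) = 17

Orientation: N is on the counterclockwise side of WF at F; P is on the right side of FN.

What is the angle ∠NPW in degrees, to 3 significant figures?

31.3°

∠WFN = 96.4°, so FN runs at -53.2° + (180° − 96.4°) = 30.4° from the x-axis; with |FN| = 24.6, N = F + 24.6·(cos 30.4°, sin 30.4°) = (38.5, -10.7). FN ⟂ NP; with |NP| = 17.0 on the right of FN, P = N + 17.0·(0.506, -0.863) = (47.1, -25.4). Then cos ∠NPW = PN·PW / (|PN||PW|), giving 31.3°.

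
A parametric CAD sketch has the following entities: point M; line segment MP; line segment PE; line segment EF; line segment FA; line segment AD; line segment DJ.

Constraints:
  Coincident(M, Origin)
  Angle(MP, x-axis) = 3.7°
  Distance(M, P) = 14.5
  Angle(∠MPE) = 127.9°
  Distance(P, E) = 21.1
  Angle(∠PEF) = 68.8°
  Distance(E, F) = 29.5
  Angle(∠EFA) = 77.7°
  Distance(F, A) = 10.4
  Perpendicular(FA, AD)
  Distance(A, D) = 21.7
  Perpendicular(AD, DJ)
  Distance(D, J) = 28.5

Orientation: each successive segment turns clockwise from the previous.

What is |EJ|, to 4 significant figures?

25.40

M is at the origin; MP runs at 3.7° with length 14.5, so P = (14.47, 0.9357). ∠MPE = 127.9° gives PE at -48.40° from the x-axis; with |PE| = 21.1, E = (28.48, -14.84). ∠PEF = 68.8° gives EF at -159.6° from the x-axis; with |EF| = 29.5, F = (0.8288, -25.13). ∠EFA = 77.7° gives FA at 98.10° from the x-axis; with |FA| = 10.4, A = (-0.6366, -14.83). FA ⟂ AD, so AD runs at 8.100°; with |AD| = 21.7, D = (20.85, -11.77). AD ⟂ DJ, so DJ runs at -81.90°; with |DJ| = 28.5, J = (24.86, -39.99). Then |EJ| = |J − E| = 25.40.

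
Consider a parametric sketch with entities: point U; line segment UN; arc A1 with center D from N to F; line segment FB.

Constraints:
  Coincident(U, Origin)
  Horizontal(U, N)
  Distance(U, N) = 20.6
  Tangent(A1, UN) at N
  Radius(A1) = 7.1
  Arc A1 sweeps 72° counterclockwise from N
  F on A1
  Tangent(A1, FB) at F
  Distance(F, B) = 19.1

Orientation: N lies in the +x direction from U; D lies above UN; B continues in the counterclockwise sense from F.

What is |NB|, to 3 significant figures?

26.3

On A1, N sits at bearing -90° from D; a 72° counterclockwise sweep puts F at bearing -18°, so F = D + 7.1·(cos -18°, sin -18°) = (27.4, 4.91). The tangent condition forces DF to be normal to FB, so FB runs along (−sin -18°, cos -18°); with |FB| = 19.1, B = (33.3, 23.1). Then |NB| = |B − N| = 26.3.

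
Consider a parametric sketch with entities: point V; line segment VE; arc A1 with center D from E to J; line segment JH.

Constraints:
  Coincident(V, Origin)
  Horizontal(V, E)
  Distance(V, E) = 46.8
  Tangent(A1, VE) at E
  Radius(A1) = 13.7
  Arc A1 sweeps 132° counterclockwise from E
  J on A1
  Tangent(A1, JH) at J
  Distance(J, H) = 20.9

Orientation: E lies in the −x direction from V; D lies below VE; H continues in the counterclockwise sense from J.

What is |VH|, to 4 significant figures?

57.65

On A1, E sits at bearing 90° from D; a 132° counterclockwise sweep puts J at bearing 222°, so J = D + 13.7·(cos 222°, sin 222°) = (-56.98, -22.87). Since A1 is tangent to JH there, DJ ⟂ JH, so JH runs along (−sin 222°, cos 222°); with |JH| = 20.9, H = (-43.00, -38.40). Then |VH| = |H − V| = 57.65.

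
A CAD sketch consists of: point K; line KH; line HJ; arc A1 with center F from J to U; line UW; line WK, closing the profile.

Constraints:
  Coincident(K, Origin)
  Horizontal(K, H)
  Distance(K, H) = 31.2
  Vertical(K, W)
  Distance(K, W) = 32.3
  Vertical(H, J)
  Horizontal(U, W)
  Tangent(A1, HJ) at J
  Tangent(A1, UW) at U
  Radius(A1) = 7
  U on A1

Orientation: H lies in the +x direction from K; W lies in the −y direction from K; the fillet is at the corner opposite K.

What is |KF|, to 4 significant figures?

35.01

K is at the origin; KH is horizontal with |KH| = 31.2 and H on the +x side, so H = (31.20, 0.000). K and W share the same x with |KW| = 32.3 and W on the −y side, so W = (0.000, -32.30). The virtual corner opposite K is at (31.20, -32.30). Since A1 is tangent to HJ there, FJ ⟂ HJ and since A1 is tangent to UW there, FU ⟂ UW, with radius 7.0, so the center F sits 7.0 in from both sides at F = (24.20, -25.30). Then |KF| = |F − K| = 35.01.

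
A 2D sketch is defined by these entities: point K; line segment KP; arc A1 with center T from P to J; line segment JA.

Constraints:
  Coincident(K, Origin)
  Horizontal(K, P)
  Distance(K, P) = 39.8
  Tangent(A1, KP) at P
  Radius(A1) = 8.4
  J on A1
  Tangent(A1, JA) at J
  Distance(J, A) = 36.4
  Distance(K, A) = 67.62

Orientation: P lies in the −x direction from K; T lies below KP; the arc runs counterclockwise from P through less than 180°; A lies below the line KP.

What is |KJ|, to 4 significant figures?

48.77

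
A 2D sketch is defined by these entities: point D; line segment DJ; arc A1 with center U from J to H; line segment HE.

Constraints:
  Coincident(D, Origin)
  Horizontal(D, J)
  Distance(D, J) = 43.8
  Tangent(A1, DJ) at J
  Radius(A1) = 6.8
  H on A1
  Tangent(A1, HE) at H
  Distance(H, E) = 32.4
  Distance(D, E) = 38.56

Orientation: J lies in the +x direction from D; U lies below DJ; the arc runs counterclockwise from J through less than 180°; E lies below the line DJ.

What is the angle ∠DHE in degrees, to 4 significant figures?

65.82°

D is at the origin; D and J share the same y with |DJ| = 43.8 and J on the +x side, so J = (43.80, 0.000). A1 meets DJ tangentially, so UJ is at right angles to DJ, so U = J + (0, -6.8) = (43.80, -6.800). Since UH ⟂ HE (tangency), |UE| = √(6.8² + 32.4²) = 33.11 regardless of where H sits on A1. So E lies on both circle(D, 38.56) and circle(U, 33.11); the below-DJ intersection is E = (21.97, -31.69). H is the foot of the tangent from E: H = (37.88, -3.462).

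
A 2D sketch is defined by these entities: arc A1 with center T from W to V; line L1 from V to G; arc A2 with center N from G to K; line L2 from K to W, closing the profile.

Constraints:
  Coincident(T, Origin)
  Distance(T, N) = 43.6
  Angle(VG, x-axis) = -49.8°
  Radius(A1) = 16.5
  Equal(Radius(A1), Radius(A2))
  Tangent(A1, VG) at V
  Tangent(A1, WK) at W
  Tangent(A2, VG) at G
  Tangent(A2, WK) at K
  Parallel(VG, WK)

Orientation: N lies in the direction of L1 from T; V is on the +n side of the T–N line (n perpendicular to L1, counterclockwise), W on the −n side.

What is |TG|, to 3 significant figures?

46.6

Tangency of A1 to both parallel lines with radius 16.5 puts V and W at T ± 16.5·n: V = (12.6, 10.7), W = (-12.6, -10.7). Equal radii place G and K the same way about N: G = N + 16.5·n = (40.7, -22.7), K = N − 16.5·n = (15.5, -44.0). Then |TG| = |G − T| = 46.6.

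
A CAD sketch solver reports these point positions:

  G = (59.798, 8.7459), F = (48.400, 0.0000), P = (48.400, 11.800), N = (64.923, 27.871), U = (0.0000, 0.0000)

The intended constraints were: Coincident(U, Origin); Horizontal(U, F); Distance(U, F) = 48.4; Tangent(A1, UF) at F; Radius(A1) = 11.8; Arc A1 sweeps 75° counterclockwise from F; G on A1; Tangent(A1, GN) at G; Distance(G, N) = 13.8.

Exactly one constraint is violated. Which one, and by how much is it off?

Distance(G, N) = 13.8 — off by 6.00.

U = (0.00, 0.00) ✓; U.y = 0.00, F.y = 0.00 ✓; |UF| = 48.40 ✓; ∠(PF, FU) = 90.00° ✓; |PF| = 11.80 ✓; bearing(P→G) − bearing(P→F) = 75.00° ✓; |PG| = 11.80 ✓; ∠(PG, GN) = 90.00° ✓; |GN| = 19.80 ✗.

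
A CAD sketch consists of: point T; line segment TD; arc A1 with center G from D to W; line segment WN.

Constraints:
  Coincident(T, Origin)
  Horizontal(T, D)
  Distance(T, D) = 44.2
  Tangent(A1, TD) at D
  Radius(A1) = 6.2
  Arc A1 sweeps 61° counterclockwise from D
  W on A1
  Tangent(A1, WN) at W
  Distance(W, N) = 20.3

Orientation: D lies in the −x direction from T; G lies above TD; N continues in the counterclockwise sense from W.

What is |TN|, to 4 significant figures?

35.72

On A1, D sits at bearing -90° from G; a 61° counterclockwise sweep puts W at bearing -29°, so W = G + 6.2·(cos -29°, sin -29°) = (-38.78, 3.194). Since A1 is tangent to WN there, GW ⟂ WN, so WN runs along (−sin -29°, cos -29°); with |WN| = 20.3, N = (-28.94, 20.95). Then |TN| = |N − T| = 35.72.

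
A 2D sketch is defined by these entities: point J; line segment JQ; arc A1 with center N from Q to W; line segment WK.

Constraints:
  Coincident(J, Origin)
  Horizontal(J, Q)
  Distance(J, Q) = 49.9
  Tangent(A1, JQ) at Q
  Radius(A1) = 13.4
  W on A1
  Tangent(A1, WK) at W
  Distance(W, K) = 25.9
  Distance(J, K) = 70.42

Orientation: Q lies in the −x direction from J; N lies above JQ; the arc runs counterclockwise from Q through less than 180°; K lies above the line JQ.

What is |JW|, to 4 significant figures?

45.52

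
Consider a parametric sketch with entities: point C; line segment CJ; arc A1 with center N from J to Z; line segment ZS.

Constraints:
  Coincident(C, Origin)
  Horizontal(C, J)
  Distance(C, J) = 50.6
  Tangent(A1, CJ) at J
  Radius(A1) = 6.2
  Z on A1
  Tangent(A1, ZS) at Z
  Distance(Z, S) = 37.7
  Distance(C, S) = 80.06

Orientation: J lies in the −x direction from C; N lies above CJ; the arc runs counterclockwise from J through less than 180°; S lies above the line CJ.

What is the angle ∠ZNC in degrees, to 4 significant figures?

46.46°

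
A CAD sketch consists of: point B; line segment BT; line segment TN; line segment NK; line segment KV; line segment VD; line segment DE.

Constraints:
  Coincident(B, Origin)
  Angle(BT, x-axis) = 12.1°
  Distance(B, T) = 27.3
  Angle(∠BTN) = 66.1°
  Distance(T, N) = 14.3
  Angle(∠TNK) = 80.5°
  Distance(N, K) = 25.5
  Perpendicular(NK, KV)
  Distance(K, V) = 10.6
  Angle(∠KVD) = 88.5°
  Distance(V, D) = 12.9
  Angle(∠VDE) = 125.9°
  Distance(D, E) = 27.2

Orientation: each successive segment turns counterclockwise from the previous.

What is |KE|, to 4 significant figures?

30.78

B is at the origin; BT runs at 12.1° with length 27.3, so T = (26.69, 5.723). ∠BTN = 66.1° gives TN at 126.0° from the x-axis; with |TN| = 14.3, N = (18.29, 17.29). ∠TNK = 80.5° gives NK at -134.5° from the x-axis; with |NK| = 25.5, K = (0.4150, -0.8964). NK is perpendicular to KV, so KV runs at -44.50°; with |KV| = 10.6, V = (7.975, -8.326). ∠KVD = 88.5° gives VD at 47.00° from the x-axis; with |VD| = 12.9, D = (16.77, 1.108). ∠VDE = 125.9° gives DE at 101.1° from the x-axis; with |DE| = 27.2, E = (11.54, 27.80). Then |KE| = |E − K| = 30.78.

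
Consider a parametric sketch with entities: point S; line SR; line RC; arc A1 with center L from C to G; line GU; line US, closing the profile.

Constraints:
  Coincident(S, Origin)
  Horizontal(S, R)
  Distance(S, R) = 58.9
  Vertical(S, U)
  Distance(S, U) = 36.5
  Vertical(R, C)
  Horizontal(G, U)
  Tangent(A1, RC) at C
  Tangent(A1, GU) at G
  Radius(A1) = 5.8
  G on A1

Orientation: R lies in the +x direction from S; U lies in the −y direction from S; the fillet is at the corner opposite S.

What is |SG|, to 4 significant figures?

64.43

The virtual corner opposite S is at (58.90, -36.50). The tangent condition forces LC to be normal to RC and tangency of A1 to GU means the radius LG is perpendicular to GU, with radius 5.8, so the center L sits 5.8 in from both sides at L = (53.10, -30.70). That places the tangent points at C = (58.90, -30.70) on RC and G = (53.10, -36.50) on GU. Then |SG| = |G − S| = 64.43.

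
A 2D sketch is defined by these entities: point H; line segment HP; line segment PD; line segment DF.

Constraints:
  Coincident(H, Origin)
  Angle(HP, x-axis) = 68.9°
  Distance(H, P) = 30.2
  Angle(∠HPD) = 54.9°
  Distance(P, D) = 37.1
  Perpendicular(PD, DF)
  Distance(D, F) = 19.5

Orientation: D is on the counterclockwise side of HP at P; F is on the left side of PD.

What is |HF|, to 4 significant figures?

20.41

H is at the origin; HP runs at 68.9° with length 30.2, so P = 30.2·(cos 68.9°, sin 68.9°) = (10.87, 28.18). ∠HPD = 54.9°, so PD runs at 68.9° + (180° − 54.9°) = 194.0° from the x-axis; with |PD| = 37.1, D = P + 37.1·(cos 194.0°, sin 194.0°) = (-25.13, 19.20). The perpendicularity gives DF at right angles to PD; with |DF| = 19.5 on the left of PD, F = D + 19.5·(0.2419, -0.9703) = (-20.41, 0.2791). Then |HF| = |F − H| = 20.41.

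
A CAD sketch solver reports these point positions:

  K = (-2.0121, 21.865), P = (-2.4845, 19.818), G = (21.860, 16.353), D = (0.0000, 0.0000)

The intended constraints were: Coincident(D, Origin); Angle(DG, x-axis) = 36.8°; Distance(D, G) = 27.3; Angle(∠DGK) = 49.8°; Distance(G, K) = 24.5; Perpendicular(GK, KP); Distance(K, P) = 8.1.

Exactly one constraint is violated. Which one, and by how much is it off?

Distance(K, P) = 8.1 — off by 6.00.

D = (0.00, 0.00) ✓; DG at 36.80° ✓; |DG| = 27.30 ✓; ∠DGK = 49.80° ✓; |GK| = 24.50 ✓; ∠(GK, KP) = 90.01° ✓; |KP| = 2.101 ✗.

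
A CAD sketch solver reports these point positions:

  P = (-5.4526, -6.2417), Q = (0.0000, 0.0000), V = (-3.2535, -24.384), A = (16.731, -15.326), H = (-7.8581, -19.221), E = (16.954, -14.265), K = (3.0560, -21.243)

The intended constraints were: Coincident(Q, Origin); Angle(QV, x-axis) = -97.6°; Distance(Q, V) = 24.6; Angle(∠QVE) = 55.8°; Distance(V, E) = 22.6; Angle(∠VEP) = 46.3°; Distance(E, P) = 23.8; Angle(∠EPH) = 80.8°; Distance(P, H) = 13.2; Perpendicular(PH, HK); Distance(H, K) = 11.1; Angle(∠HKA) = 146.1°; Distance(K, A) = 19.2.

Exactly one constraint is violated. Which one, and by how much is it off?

Distance(K, A) = 19.2 — off by 4.30.

Q = (0.00, 0.00) ✓; QV at -97.60° ✓; |QV| = 24.60 ✓; ∠QVE = 55.80° ✓; |VE| = 22.60 ✓; ∠VEP = 46.30° ✓; |EP| = 23.80 ✓; ∠EPH = 80.80° ✓; |PH| = 13.20 ✓; ∠(PH, HK) = 90.00° ✓; |HK| = 11.10 ✓; ∠HKA = 146.1° ✓; |KA| = 14.90 ✗.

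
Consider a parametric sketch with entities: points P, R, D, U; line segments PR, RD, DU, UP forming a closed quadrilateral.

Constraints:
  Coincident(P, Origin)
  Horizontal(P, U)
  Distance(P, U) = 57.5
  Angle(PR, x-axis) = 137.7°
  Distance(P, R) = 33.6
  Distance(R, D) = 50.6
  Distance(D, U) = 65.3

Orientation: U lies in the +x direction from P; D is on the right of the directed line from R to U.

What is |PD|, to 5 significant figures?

23.532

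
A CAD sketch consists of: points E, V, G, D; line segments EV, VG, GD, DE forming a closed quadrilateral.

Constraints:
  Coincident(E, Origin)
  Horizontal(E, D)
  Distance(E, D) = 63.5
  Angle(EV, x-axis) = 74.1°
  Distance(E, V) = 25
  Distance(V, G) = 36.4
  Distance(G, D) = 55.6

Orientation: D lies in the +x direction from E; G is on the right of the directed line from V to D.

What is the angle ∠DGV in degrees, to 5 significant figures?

81.062°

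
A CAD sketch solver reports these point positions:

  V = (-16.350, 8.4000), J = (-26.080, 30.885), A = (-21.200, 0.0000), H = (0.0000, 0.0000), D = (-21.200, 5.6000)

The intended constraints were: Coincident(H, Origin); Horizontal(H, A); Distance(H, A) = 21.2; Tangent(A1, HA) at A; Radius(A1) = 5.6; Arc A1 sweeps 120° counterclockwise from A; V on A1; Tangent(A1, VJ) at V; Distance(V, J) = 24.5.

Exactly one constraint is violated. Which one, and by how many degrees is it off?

Tangent(A1, VJ) at V — off by 6.60°.

H = (0.00, 0.00) ✓; H.y = 0.00, A.y = 0.00 ✓; |HA| = 21.20 ✓; ∠(DA, AH) = 90.00° ✓; |DA| = 5.600 ✓; bearing(D→V) − bearing(D→A) = 120.0° ✓; |DV| = 5.600 ✓; ∠(DV, VJ) = 96.60° ✗; |VJ| = 24.50 ✓.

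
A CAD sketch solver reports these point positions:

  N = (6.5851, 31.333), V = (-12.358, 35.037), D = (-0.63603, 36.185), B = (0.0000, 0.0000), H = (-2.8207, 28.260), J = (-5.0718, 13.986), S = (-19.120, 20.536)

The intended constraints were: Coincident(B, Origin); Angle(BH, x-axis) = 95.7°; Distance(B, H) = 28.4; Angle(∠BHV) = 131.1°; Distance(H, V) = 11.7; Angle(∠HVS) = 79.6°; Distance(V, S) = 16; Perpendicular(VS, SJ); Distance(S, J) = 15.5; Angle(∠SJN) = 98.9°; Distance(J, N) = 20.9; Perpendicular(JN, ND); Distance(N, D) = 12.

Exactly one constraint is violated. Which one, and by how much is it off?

Distance(N, D) = 12 — off by 3.30.

B = (0.00, 0.00) ✓; BH at 95.70° ✓; |BH| = 28.40 ✓; ∠BHV = 131.1° ✓; |HV| = 11.70 ✓; ∠HVS = 79.60° ✓; |VS| = 16.00 ✓; ∠(VS, SJ) = 90.00° ✓; |SJ| = 15.50 ✓; ∠SJN = 98.90° ✓; |JN| = 20.90 ✓; ∠(JN, ND) = 90.00° ✓; |ND| = 8.700 ✗.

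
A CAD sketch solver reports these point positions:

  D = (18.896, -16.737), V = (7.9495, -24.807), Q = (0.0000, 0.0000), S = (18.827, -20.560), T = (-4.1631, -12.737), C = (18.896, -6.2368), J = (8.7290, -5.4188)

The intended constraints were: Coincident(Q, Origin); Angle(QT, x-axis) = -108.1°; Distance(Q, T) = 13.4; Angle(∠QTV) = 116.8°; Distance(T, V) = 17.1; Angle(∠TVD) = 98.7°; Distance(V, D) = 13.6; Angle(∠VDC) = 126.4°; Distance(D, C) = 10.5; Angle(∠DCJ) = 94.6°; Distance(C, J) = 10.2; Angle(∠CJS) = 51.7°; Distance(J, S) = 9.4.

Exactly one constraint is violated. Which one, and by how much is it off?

Distance(J, S) = 9.4 — off by 8.80.

Q = (0.00, 0.00) ✓; QT at -108.1° ✓; |QT| = 13.40 ✓; ∠QTV = 116.8° ✓; |TV| = 17.10 ✓; ∠TVD = 98.70° ✓; |VD| = 13.60 ✓; ∠VDC = 126.4° ✓; |DC| = 10.50 ✓; ∠DCJ = 94.60° ✓; |CJ| = 10.20 ✓; ∠CJS = 51.70° ✓; |JS| = 18.20 ✗.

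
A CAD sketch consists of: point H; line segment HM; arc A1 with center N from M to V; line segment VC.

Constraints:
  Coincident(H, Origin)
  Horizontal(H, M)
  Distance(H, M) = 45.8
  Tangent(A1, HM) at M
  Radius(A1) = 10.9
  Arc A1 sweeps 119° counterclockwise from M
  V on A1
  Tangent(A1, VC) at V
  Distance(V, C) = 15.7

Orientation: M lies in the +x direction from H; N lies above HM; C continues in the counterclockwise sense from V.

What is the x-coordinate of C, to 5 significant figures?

47.722

On A1, M sits at bearing -90° from N; a 119° counterclockwise sweep puts V at bearing 29°, so V = N + 10.9·(cos 29°, sin 29°) = (55.333, 16.184). Tangency of A1 to VC means the radius NV is perpendicular to VC, so VC runs along (−sin 29°, cos 29°); with |VC| = 15.7, C = (47.722, 29.916). So C.x = 47.722.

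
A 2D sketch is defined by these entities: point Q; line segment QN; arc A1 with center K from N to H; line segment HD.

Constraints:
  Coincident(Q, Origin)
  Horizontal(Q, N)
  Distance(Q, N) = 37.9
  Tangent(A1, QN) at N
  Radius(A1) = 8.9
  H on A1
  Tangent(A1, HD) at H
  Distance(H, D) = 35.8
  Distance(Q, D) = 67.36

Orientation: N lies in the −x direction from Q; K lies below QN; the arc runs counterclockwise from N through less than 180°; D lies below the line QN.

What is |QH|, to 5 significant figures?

47.330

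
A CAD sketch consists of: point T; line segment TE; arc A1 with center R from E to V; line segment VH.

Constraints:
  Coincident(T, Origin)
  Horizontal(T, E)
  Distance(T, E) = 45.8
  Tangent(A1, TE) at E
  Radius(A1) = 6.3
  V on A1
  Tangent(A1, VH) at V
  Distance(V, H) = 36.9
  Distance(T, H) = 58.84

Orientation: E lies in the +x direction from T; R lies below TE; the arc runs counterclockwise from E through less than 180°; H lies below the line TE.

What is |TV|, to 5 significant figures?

40.010

Checks: T.y = 0.00, E.y = 0.00 ✓; |RV| = 6.300 ✓; ∠(RV, VH) = 90.00° ✓; |VH| = 36.90 ✓; |TH| = 58.84 ✓.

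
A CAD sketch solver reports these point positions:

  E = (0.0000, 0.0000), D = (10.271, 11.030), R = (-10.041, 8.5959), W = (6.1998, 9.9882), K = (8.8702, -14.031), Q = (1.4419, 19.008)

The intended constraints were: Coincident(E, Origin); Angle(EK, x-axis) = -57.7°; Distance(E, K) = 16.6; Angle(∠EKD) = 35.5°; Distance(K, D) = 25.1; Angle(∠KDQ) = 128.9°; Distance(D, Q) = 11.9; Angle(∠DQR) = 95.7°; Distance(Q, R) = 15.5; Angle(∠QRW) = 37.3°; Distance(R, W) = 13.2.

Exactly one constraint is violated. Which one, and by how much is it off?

Distance(R, W) = 13.2 — off by 3.10.

E = (0.00, 0.00) ✓; EK at -57.70° ✓; |EK| = 16.60 ✓; ∠EKD = 35.50° ✓; |KD| = 25.10 ✓; ∠KDQ = 128.9° ✓; |DQ| = 11.90 ✓; ∠DQR = 95.70° ✓; |QR| = 15.50 ✓; ∠QRW = 37.30° ✓; |RW| = 16.30 ✗.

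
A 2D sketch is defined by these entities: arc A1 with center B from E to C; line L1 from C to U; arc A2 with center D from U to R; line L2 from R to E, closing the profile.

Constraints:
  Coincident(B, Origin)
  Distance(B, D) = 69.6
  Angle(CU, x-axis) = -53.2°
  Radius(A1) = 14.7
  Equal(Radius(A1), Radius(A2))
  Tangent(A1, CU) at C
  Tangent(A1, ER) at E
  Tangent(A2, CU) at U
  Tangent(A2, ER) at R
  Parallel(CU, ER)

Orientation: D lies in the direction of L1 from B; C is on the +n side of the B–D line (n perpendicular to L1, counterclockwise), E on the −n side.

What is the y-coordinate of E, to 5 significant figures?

-8.8056

B is at the origin and D lies 69.6 along u from B, so D = 69.6·u = (41.692, -55.731). Tangency of A1 to both parallel lines with radius 14.7 puts C and E at B ± 14.7·n: C = (11.771, 8.8056), E = (-11.771, -8.8056). So E.y = -8.8056.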